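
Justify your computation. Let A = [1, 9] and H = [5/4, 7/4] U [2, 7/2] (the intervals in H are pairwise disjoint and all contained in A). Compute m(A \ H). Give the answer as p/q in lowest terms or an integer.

The ambient interval has length m(A) = 9 - 1 = 8.
Since the holes are disjoint and sit inside A, by finite additivity
  m(H) = sum_i (b_i - a_i), and m(A \ H) = m(A) - m(H).
Computing the hole measures:
  m(H_1) = 7/4 - 5/4 = 1/2.
  m(H_2) = 7/2 - 2 = 3/2.
Summed: m(H) = 1/2 + 3/2 = 2.
So m(A \ H) = 8 - 2 = 6.

6


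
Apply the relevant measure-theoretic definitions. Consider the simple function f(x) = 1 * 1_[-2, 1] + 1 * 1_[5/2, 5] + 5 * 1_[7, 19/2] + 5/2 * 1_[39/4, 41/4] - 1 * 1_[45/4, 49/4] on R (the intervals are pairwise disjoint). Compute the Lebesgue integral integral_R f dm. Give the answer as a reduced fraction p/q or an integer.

For a simple function f = sum_i c_i * 1_{A_i} with disjoint A_i,
  integral f dm = sum_i c_i * m(A_i).
Lengths of the A_i:
  m(A_1) = 1 - (-2) = 3.
  m(A_2) = 5 - 5/2 = 5/2.
  m(A_3) = 19/2 - 7 = 5/2.
  m(A_4) = 41/4 - 39/4 = 1/2.
  m(A_5) = 49/4 - 45/4 = 1.
Contributions c_i * m(A_i):
  (1) * (3) = 3.
  (1) * (5/2) = 5/2.
  (5) * (5/2) = 25/2.
  (5/2) * (1/2) = 5/4.
  (-1) * (1) = -1.
Total: 3 + 5/2 + 25/2 + 5/4 - 1 = 73/4.

73/4


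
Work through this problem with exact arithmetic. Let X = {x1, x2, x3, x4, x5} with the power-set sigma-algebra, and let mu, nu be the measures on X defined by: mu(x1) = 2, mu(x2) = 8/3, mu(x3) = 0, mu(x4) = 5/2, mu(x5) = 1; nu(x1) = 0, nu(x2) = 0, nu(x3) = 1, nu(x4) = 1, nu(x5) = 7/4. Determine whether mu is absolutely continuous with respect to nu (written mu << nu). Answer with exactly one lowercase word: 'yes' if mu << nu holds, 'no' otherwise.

mu << nu means: every nu-null measurable set is also mu-null; equivalently, for every atom x, if nu({x}) = 0 then mu({x}) = 0.
Checking each atom:
  x1: nu = 0, mu = 2 > 0 -> violates mu << nu.
  x2: nu = 0, mu = 8/3 > 0 -> violates mu << nu.
  x3: nu = 1 > 0 -> no constraint.
  x4: nu = 1 > 0 -> no constraint.
  x5: nu = 7/4 > 0 -> no constraint.
The atom(s) x1, x2 violate the condition (nu = 0 but mu > 0). Therefore mu is NOT absolutely continuous w.r.t. nu.

no


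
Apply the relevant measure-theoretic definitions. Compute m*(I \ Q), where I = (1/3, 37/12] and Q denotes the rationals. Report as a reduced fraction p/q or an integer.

The interval I = (1/3, 37/12] has m(I) = 37/12 - 1/3 = 11/4 (endpoints are measure-zero, so open/closed/half-open agree). Write I = (I cap Q) u (I \ Q). The rationals in I are countable, so m*(I cap Q) = 0 (cover each rational by intervals whose total length is arbitrarily small). By countable subadditivity m*(I) <= m*(I cap Q) + m*(I \ Q), hence m*(I \ Q) >= m(I) = 11/4. The reverse inequality m*(I \ Q) <= m*(I) = 11/4 is trivial since (I \ Q) is a subset of I. Therefore m*(I \ Q) = 11/4.

11/4


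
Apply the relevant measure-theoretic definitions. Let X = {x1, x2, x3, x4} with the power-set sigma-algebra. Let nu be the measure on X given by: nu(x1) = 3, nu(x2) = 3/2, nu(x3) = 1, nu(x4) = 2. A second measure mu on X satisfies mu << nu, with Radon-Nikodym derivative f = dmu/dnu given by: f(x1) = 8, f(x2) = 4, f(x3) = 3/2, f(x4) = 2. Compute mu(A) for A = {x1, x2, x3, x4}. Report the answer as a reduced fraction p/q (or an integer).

By the defining property of the Radon-Nikodym derivative, for every measurable set A,
  mu(A) = integral_A f dnu.
Since nu is a discrete measure concentrated on the atoms of X, the integral over A reduces to the sum
  mu(A) = sum_{x in A} f(x) * nu({x}).
Computing each term:
  x1: f(x1) * nu(x1) = 8 * 3 = 24.
  x2: f(x2) * nu(x2) = 4 * 3/2 = 6.
  x3: f(x3) * nu(x3) = 3/2 * 1 = 3/2.
  x4: f(x4) * nu(x4) = 2 * 2 = 4.
Summing: mu(A) = 24 + 6 + 3/2 + 4 = 71/2.

71/2


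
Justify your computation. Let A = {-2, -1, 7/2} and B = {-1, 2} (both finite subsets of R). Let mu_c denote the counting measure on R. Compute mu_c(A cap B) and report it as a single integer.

Counting measure on a finite set equals cardinality. mu_c(A cap B) = |A cap B| (elements appearing in both).
Enumerating the elements of A that also lie in B gives 1 element(s).
So mu_c(A cap B) = 1.

1


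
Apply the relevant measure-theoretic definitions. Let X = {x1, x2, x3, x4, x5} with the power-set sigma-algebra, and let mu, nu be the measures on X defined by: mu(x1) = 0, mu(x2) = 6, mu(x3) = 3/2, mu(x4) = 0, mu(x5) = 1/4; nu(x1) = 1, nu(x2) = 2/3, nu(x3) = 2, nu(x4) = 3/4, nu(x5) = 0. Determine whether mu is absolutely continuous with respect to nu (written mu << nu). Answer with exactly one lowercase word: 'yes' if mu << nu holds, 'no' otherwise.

mu << nu means: every nu-null measurable set is also mu-null; equivalently, for every atom x, if nu({x}) = 0 then mu({x}) = 0.
Checking each atom:
  x1: nu = 1 > 0 -> no constraint.
  x2: nu = 2/3 > 0 -> no constraint.
  x3: nu = 2 > 0 -> no constraint.
  x4: nu = 3/4 > 0 -> no constraint.
  x5: nu = 0, mu = 1/4 > 0 -> violates mu << nu.
The atom(s) x5 violate the condition (nu = 0 but mu > 0). Therefore mu is NOT absolutely continuous w.r.t. nu.

no


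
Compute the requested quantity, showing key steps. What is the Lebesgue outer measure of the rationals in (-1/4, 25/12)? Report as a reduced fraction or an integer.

The set Q cap (-1/4, 25/12) is countable (a subset of the countable set Q). Lebesgue outer measure of any countable set is 0: each singleton {q} has m*({q}) = 0, and by countable subadditivity m*(union_k {q_k}) <= sum_k m*({q_k}) = sum_k 0 = 0. The reverse inequality m*(E) >= 0 is automatic. So m*(Q cap (-1/4, 25/12)) = 0.

0


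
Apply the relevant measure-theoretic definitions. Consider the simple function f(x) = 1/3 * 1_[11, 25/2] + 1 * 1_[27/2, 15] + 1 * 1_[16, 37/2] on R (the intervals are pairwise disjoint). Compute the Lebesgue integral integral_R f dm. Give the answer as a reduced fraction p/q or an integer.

For a simple function f = sum_i c_i * 1_{A_i} with disjoint A_i,
  integral f dm = sum_i c_i * m(A_i).
Lengths of the A_i:
  m(A_1) = 25/2 - 11 = 3/2.
  m(A_2) = 15 - 27/2 = 3/2.
  m(A_3) = 37/2 - 16 = 5/2.
Contributions c_i * m(A_i):
  (1/3) * (3/2) = 1/2.
  (1) * (3/2) = 3/2.
  (1) * (5/2) = 5/2.
Total: 1/2 + 3/2 + 5/2 = 9/2.

9/2


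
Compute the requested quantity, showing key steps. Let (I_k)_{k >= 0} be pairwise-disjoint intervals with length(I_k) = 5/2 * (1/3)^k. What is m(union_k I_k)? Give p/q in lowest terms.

By countable additivity of the Lebesgue measure on pairwise disjoint measurable sets,
  m(union_{k >= 0} I_k) = sum_{k >= 0} m(I_k) = sum_{k >= 0} a * r^k,
  with a = 5/2 and r = 1/3.
Since 0 < r = 1/3 < 1, the geometric series converges:
  sum_{k >= 0} a * r^k = a / (1 - r).
  = 5/2 / (1 - 1/3)
  = 5/2 / (2/3)
  = 15/4.

15/4


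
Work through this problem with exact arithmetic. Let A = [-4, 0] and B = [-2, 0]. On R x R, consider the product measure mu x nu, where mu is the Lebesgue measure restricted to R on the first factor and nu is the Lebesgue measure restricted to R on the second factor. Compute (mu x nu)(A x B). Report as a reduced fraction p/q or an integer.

For a measurable rectangle A x B, the product measure satisfies
  (mu x nu)(A x B) = mu(A) * nu(B).
  mu(A) = 4.
  nu(B) = 2.
  (mu x nu)(A x B) = 4 * 2 = 8.

8


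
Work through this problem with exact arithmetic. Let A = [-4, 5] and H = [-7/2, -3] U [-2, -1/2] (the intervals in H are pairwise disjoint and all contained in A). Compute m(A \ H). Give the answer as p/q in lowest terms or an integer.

The ambient interval has length m(A) = 5 - (-4) = 9.
Since the holes are disjoint and sit inside A, by finite additivity
  m(H) = sum_i (b_i - a_i), and m(A \ H) = m(A) - m(H).
Computing the hole measures:
  m(H_1) = -3 - (-7/2) = 1/2.
  m(H_2) = -1/2 - (-2) = 3/2.
Summed: m(H) = 1/2 + 3/2 = 2.
So m(A \ H) = 9 - 2 = 7.

7


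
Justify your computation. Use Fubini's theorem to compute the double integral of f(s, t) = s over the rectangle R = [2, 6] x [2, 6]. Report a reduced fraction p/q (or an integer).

f(s, t) is a tensor product of a function of s and a function of t, and both factors are bounded continuous (hence Lebesgue integrable) on the rectangle, so Fubini's theorem applies:
  integral_R f d(m x m) = (integral_a1^b1 s ds) * (integral_a2^b2 1 dt).
Inner integral in s: integral_{2}^{6} s ds = (6^2 - 2^2)/2
  = 16.
Inner integral in t: integral_{2}^{6} 1 dt = (6^1 - 2^1)/1
  = 4.
Product: (16) * (4) = 64.

64


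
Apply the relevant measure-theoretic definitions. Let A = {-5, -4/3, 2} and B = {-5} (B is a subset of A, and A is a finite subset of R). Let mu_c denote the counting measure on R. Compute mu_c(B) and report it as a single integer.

Counting measure assigns mu_c(E) = |E| (number of elements) when E is finite.
B has 1 element(s), so mu_c(B) = 1.

1


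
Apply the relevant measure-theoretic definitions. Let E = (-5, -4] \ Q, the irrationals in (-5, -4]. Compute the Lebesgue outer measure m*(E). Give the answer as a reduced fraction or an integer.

The interval I = (-5, -4] has m(I) = -4 - (-5) = 1 (endpoints are measure-zero, so open/closed/half-open agree). Write I = (I cap Q) u (I \ Q). The rationals in I are countable, so m*(I cap Q) = 0 (cover each rational by intervals whose total length is arbitrarily small). By countable subadditivity m*(I) <= m*(I cap Q) + m*(I \ Q), hence m*(I \ Q) >= m(I) = 1. The reverse inequality m*(I \ Q) <= m*(I) = 1 is trivial since (I \ Q) is a subset of I. Therefore m*(I \ Q) = 1.

1


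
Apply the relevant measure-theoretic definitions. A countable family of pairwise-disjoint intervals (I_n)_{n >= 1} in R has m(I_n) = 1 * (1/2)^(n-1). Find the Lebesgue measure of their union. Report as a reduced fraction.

By countable additivity of the Lebesgue measure on pairwise disjoint measurable sets,
  m(union_{n >= 1} I_n) = sum_{n >= 1} m(I_n) = sum_{n >= 1} a * r^(n-1),
  with a = 1 and r = 1/2.
Since 0 < r = 1/2 < 1, the geometric series converges:
  sum_{n >= 1} a * r^(n-1) = a / (1 - r).
  = 1 / (1 - 1/2)
  = 1 / (1/2)
  = 2.

2


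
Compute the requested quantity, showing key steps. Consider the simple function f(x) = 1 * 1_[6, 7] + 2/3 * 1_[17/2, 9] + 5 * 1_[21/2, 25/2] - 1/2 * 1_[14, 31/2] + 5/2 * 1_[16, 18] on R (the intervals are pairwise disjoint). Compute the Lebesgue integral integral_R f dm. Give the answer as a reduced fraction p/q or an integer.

For a simple function f = sum_i c_i * 1_{A_i} with disjoint A_i,
  integral f dm = sum_i c_i * m(A_i).
Lengths of the A_i:
  m(A_1) = 7 - 6 = 1.
  m(A_2) = 9 - 17/2 = 1/2.
  m(A_3) = 25/2 - 21/2 = 2.
  m(A_4) = 31/2 - 14 = 3/2.
  m(A_5) = 18 - 16 = 2.
Contributions c_i * m(A_i):
  (1) * (1) = 1.
  (2/3) * (1/2) = 1/3.
  (5) * (2) = 10.
  (-1/2) * (3/2) = -3/4.
  (5/2) * (2) = 5.
Total: 1 + 1/3 + 10 - 3/4 + 5 = 187/12.

187/12


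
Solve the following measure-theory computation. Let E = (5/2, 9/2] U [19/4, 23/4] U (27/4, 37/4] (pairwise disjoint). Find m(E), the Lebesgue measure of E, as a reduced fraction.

For pairwise disjoint intervals, m(union_i I_i) = sum_i m(I_i),
and m is invariant under swapping open/closed endpoints (single points have measure 0).
So m(E) = sum_i (b_i - a_i).
  I_1 has length 9/2 - 5/2 = 2.
  I_2 has length 23/4 - 19/4 = 1.
  I_3 has length 37/4 - 27/4 = 5/2.
Summing:
  m(E) = 2 + 1 + 5/2 = 11/2.

11/2


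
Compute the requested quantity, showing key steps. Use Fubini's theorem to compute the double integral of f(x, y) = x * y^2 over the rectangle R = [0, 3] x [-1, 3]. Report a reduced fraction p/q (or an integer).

f(x, y) is a tensor product of a function of x and a function of y, and both factors are bounded continuous (hence Lebesgue integrable) on the rectangle, so Fubini's theorem applies:
  integral_R f d(m x m) = (integral_a1^b1 x dx) * (integral_a2^b2 y^2 dy).
Inner integral in x: integral_{0}^{3} x dx = (3^2 - 0^2)/2
  = 9/2.
Inner integral in y: integral_{-1}^{3} y^2 dy = (3^3 - (-1)^3)/3
  = 28/3.
Product: (9/2) * (28/3) = 42.

42


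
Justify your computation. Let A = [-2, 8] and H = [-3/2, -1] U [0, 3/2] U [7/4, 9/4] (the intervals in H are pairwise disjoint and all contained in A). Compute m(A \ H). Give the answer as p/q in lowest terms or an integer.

The ambient interval has length m(A) = 8 - (-2) = 10.
Since the holes are disjoint and sit inside A, by finite additivity
  m(H) = sum_i (b_i - a_i), and m(A \ H) = m(A) - m(H).
Computing the hole measures:
  m(H_1) = -1 - (-3/2) = 1/2.
  m(H_2) = 3/2 - 0 = 3/2.
  m(H_3) = 9/4 - 7/4 = 1/2.
Summed: m(H) = 1/2 + 3/2 + 1/2 = 5/2.
So m(A \ H) = 10 - 5/2 = 15/2.

15/2


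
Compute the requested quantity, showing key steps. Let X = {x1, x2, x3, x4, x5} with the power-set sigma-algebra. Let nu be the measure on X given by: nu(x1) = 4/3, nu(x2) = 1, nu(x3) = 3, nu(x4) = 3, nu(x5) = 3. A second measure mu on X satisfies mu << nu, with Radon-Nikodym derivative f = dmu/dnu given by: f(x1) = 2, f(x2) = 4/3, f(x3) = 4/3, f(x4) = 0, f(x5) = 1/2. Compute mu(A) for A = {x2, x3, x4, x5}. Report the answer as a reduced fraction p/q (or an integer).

By the defining property of the Radon-Nikodym derivative, for every measurable set A,
  mu(A) = integral_A f dnu.
Since nu is a discrete measure concentrated on the atoms of X, the integral over A reduces to the sum
  mu(A) = sum_{x in A} f(x) * nu({x}).
Computing each term:
  x2: f(x2) * nu(x2) = 4/3 * 1 = 4/3.
  x3: f(x3) * nu(x3) = 4/3 * 3 = 4.
  x4: f(x4) * nu(x4) = 0 * 3 = 0.
  x5: f(x5) * nu(x5) = 1/2 * 3 = 3/2.
Summing: mu(A) = 4/3 + 4 + 0 + 3/2 = 41/6.

41/6


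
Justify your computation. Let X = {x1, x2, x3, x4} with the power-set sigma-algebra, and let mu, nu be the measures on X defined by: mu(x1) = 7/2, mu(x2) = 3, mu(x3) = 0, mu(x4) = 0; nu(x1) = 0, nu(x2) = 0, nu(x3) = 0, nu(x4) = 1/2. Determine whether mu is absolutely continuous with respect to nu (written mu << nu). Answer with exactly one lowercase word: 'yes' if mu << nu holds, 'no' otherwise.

mu << nu means: every nu-null measurable set is also mu-null; equivalently, for every atom x, if nu({x}) = 0 then mu({x}) = 0.
Checking each atom:
  x1: nu = 0, mu = 7/2 > 0 -> violates mu << nu.
  x2: nu = 0, mu = 3 > 0 -> violates mu << nu.
  x3: nu = 0, mu = 0 -> consistent with mu << nu.
  x4: nu = 1/2 > 0 -> no constraint.
The atom(s) x1, x2 violate the condition (nu = 0 but mu > 0). Therefore mu is NOT absolutely continuous w.r.t. nu.

no


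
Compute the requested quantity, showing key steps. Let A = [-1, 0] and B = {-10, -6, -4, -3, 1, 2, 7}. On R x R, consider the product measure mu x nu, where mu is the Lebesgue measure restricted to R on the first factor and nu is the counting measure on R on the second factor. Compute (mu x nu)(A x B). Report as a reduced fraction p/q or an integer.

For a measurable rectangle A x B, the product measure satisfies
  (mu x nu)(A x B) = mu(A) * nu(B).
  mu(A) = 1.
  nu(B) = 7.
  (mu x nu)(A x B) = 1 * 7 = 7.

7


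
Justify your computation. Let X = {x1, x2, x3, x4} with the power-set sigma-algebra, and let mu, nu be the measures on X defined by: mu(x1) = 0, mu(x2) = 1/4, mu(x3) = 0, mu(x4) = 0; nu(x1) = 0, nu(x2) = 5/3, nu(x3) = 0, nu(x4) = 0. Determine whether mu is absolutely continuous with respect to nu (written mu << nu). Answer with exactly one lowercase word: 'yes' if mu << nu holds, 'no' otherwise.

mu << nu means: every nu-null measurable set is also mu-null; equivalently, for every atom x, if nu({x}) = 0 then mu({x}) = 0.
Checking each atom:
  x1: nu = 0, mu = 0 -> consistent with mu << nu.
  x2: nu = 5/3 > 0 -> no constraint.
  x3: nu = 0, mu = 0 -> consistent with mu << nu.
  x4: nu = 0, mu = 0 -> consistent with mu << nu.
No atom violates the condition. Therefore mu << nu.

yes


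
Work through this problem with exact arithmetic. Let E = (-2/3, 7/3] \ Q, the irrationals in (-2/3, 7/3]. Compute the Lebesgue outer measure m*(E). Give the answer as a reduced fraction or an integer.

The interval I = (-2/3, 7/3] has m(I) = 7/3 - (-2/3) = 3 (endpoints are measure-zero, so open/closed/half-open agree). Write I = (I cap Q) u (I \ Q). The rationals in I are countable, so m*(I cap Q) = 0 (cover each rational by intervals whose total length is arbitrarily small). By countable subadditivity m*(I) <= m*(I cap Q) + m*(I \ Q), hence m*(I \ Q) >= m(I) = 3. The reverse inequality m*(I \ Q) <= m*(I) = 3 is trivial since (I \ Q) is a subset of I. Therefore m*(I \ Q) = 3.

3


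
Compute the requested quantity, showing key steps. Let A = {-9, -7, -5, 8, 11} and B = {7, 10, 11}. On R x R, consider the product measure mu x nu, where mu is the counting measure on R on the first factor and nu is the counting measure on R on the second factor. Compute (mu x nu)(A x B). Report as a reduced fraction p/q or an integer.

For a measurable rectangle A x B, the product measure satisfies
  (mu x nu)(A x B) = mu(A) * nu(B).
  mu(A) = 5.
  nu(B) = 3.
  (mu x nu)(A x B) = 5 * 3 = 15.

15


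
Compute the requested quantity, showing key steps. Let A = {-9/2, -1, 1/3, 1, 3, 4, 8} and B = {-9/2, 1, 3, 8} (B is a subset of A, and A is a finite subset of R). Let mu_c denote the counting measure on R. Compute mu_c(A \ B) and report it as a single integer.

Counting measure assigns mu_c(E) = |E| (number of elements) when E is finite. For B subset A, A \ B is the set of elements of A not in B, so |A \ B| = |A| - |B|.
|A| = 7, |B| = 4, so mu_c(A \ B) = 7 - 4 = 3.

3


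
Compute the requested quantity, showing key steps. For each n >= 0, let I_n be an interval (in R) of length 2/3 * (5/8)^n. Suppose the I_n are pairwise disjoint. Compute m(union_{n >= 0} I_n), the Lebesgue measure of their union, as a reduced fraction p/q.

By countable additivity of the Lebesgue measure on pairwise disjoint measurable sets,
  m(union_{n >= 0} I_n) = sum_{n >= 0} m(I_n) = sum_{n >= 0} a * r^n,
  with a = 2/3 and r = 5/8.
Since 0 < r = 5/8 < 1, the geometric series converges:
  sum_{n >= 0} a * r^n = a / (1 - r).
  = 2/3 / (1 - 5/8)
  = 2/3 / (3/8)
  = 16/9.

16/9


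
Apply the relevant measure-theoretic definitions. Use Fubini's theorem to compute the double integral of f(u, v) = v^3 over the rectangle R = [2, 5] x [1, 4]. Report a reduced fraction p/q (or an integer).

f(u, v) is a tensor product of a function of u and a function of v, and both factors are bounded continuous (hence Lebesgue integrable) on the rectangle, so Fubini's theorem applies:
  integral_R f d(m x m) = (integral_a1^b1 1 du) * (integral_a2^b2 v^3 dv).
Inner integral in u: integral_{2}^{5} 1 du = (5^1 - 2^1)/1
  = 3.
Inner integral in v: integral_{1}^{4} v^3 dv = (4^4 - 1^4)/4
  = 255/4.
Product: (3) * (255/4) = 765/4.

765/4


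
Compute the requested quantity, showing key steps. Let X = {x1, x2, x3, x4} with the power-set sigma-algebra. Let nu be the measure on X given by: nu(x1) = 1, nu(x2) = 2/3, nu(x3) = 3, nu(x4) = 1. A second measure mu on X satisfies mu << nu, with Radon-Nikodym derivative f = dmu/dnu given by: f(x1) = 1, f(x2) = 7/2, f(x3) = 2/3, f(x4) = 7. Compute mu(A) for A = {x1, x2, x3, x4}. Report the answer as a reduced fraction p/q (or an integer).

By the defining property of the Radon-Nikodym derivative, for every measurable set A,
  mu(A) = integral_A f dnu.
Since nu is a discrete measure concentrated on the atoms of X, the integral over A reduces to the sum
  mu(A) = sum_{x in A} f(x) * nu({x}).
Computing each term:
  x1: f(x1) * nu(x1) = 1 * 1 = 1.
  x2: f(x2) * nu(x2) = 7/2 * 2/3 = 7/3.
  x3: f(x3) * nu(x3) = 2/3 * 3 = 2.
  x4: f(x4) * nu(x4) = 7 * 1 = 7.
Summing: mu(A) = 1 + 7/3 + 2 + 7 = 37/3.

37/3


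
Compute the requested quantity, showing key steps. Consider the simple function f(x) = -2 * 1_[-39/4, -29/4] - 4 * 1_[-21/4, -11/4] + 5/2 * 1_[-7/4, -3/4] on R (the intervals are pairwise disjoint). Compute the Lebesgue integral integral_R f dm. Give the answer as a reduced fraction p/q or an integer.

For a simple function f = sum_i c_i * 1_{A_i} with disjoint A_i,
  integral f dm = sum_i c_i * m(A_i).
Lengths of the A_i:
  m(A_1) = -29/4 - (-39/4) = 5/2.
  m(A_2) = -11/4 - (-21/4) = 5/2.
  m(A_3) = -3/4 - (-7/4) = 1.
Contributions c_i * m(A_i):
  (-2) * (5/2) = -5.
  (-4) * (5/2) = -10.
  (5/2) * (1) = 5/2.
Total: -5 - 10 + 5/2 = -25/2.

-25/2


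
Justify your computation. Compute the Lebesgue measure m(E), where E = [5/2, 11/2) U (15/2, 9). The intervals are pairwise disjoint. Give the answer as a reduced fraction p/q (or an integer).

For pairwise disjoint intervals, m(union_i I_i) = sum_i m(I_i),
and m is invariant under swapping open/closed endpoints (single points have measure 0).
So m(E) = sum_i (b_i - a_i).
  I_1 has length 11/2 - 5/2 = 3.
  I_2 has length 9 - 15/2 = 3/2.
Summing:
  m(E) = 3 + 3/2 = 9/2.

9/2


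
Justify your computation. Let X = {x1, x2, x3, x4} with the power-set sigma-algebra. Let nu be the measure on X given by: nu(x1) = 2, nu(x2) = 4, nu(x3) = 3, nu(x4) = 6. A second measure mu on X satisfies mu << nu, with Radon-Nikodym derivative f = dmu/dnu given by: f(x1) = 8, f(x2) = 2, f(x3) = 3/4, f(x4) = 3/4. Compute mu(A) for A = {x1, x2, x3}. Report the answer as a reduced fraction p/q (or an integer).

By the defining property of the Radon-Nikodym derivative, for every measurable set A,
  mu(A) = integral_A f dnu.
Since nu is a discrete measure concentrated on the atoms of X, the integral over A reduces to the sum
  mu(A) = sum_{x in A} f(x) * nu({x}).
Computing each term:
  x1: f(x1) * nu(x1) = 8 * 2 = 16.
  x2: f(x2) * nu(x2) = 2 * 4 = 8.
  x3: f(x3) * nu(x3) = 3/4 * 3 = 9/4.
Summing: mu(A) = 16 + 8 + 9/4 = 105/4.

105/4


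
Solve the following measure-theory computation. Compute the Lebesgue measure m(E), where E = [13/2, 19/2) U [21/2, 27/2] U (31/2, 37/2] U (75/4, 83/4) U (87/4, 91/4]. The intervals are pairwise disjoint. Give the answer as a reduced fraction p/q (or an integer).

For pairwise disjoint intervals, m(union_i I_i) = sum_i m(I_i),
and m is invariant under swapping open/closed endpoints (single points have measure 0).
So m(E) = sum_i (b_i - a_i).
  I_1 has length 19/2 - 13/2 = 3.
  I_2 has length 27/2 - 21/2 = 3.
  I_3 has length 37/2 - 31/2 = 3.
  I_4 has length 83/4 - 75/4 = 2.
  I_5 has length 91/4 - 87/4 = 1.
Summing:
  m(E) = 3 + 3 + 3 + 2 + 1 = 12.

12


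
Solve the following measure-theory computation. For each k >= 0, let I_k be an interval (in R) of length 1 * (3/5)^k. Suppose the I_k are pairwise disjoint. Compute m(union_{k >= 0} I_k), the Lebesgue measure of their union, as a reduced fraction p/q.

By countable additivity of the Lebesgue measure on pairwise disjoint measurable sets,
  m(union_{k >= 0} I_k) = sum_{k >= 0} m(I_k) = sum_{k >= 0} a * r^k,
  with a = 1 and r = 3/5.
Since 0 < r = 3/5 < 1, the geometric series converges:
  sum_{k >= 0} a * r^k = a / (1 - r).
  = 1 / (1 - 3/5)
  = 1 / (2/5)
  = 5/2.

5/2


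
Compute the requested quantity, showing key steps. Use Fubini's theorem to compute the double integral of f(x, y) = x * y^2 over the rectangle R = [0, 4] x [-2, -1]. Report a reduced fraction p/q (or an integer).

f(x, y) is a tensor product of a function of x and a function of y, and both factors are bounded continuous (hence Lebesgue integrable) on the rectangle, so Fubini's theorem applies:
  integral_R f d(m x m) = (integral_a1^b1 x dx) * (integral_a2^b2 y^2 dy).
Inner integral in x: integral_{0}^{4} x dx = (4^2 - 0^2)/2
  = 8.
Inner integral in y: integral_{-2}^{-1} y^2 dy = ((-1)^3 - (-2)^3)/3
  = 7/3.
Product: (8) * (7/3) = 56/3.

56/3


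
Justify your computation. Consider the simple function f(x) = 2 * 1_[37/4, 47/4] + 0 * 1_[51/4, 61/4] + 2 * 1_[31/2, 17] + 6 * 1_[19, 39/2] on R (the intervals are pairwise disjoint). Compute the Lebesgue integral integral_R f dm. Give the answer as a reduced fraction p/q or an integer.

For a simple function f = sum_i c_i * 1_{A_i} with disjoint A_i,
  integral f dm = sum_i c_i * m(A_i).
Lengths of the A_i:
  m(A_1) = 47/4 - 37/4 = 5/2.
  m(A_2) = 61/4 - 51/4 = 5/2.
  m(A_3) = 17 - 31/2 = 3/2.
  m(A_4) = 39/2 - 19 = 1/2.
Contributions c_i * m(A_i):
  (2) * (5/2) = 5.
  (0) * (5/2) = 0.
  (2) * (3/2) = 3.
  (6) * (1/2) = 3.
Total: 5 + 0 + 3 + 3 = 11.

11


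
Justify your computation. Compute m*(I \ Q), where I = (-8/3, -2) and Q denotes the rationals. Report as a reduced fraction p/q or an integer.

The interval I = (-8/3, -2) has m(I) = -2 - (-8/3) = 2/3 (endpoints are measure-zero, so open/closed/half-open agree). Write I = (I cap Q) u (I \ Q). The rationals in I are countable, so m*(I cap Q) = 0 (cover each rational by intervals whose total length is arbitrarily small). By countable subadditivity m*(I) <= m*(I cap Q) + m*(I \ Q), hence m*(I \ Q) >= m(I) = 2/3. The reverse inequality m*(I \ Q) <= m*(I) = 2/3 is trivial since (I \ Q) is a subset of I. Therefore m*(I \ Q) = 2/3.

2/3


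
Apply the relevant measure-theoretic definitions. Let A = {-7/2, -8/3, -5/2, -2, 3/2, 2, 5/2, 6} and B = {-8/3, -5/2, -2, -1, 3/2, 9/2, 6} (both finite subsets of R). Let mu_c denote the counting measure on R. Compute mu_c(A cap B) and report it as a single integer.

Counting measure on a finite set equals cardinality. mu_c(A cap B) = |A cap B| (elements appearing in both).
Enumerating the elements of A that also lie in B gives 5 element(s).
So mu_c(A cap B) = 5.

5


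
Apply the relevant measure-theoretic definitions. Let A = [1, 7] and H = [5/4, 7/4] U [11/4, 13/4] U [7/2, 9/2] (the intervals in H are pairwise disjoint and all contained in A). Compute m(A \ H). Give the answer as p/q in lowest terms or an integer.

The ambient interval has length m(A) = 7 - 1 = 6.
Since the holes are disjoint and sit inside A, by finite additivity
  m(H) = sum_i (b_i - a_i), and m(A \ H) = m(A) - m(H).
Computing the hole measures:
  m(H_1) = 7/4 - 5/4 = 1/2.
  m(H_2) = 13/4 - 11/4 = 1/2.
  m(H_3) = 9/2 - 7/2 = 1.
Summed: m(H) = 1/2 + 1/2 + 1 = 2.
So m(A \ H) = 6 - 2 = 4.

4


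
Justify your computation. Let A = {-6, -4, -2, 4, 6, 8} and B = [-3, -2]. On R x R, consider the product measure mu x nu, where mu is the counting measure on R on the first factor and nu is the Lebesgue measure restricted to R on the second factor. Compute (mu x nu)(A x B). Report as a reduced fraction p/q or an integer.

For a measurable rectangle A x B, the product measure satisfies
  (mu x nu)(A x B) = mu(A) * nu(B).
  mu(A) = 6.
  nu(B) = 1.
  (mu x nu)(A x B) = 6 * 1 = 6.

6


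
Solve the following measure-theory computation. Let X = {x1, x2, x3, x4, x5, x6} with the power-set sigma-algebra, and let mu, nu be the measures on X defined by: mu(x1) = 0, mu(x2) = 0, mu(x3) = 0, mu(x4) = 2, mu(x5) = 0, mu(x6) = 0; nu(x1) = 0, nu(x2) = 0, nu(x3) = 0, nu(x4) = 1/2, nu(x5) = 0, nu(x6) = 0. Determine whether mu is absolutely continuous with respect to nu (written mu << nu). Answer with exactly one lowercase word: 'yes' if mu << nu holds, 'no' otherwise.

mu << nu means: every nu-null measurable set is also mu-null; equivalently, for every atom x, if nu({x}) = 0 then mu({x}) = 0.
Checking each atom:
  x1: nu = 0, mu = 0 -> consistent with mu << nu.
  x2: nu = 0, mu = 0 -> consistent with mu << nu.
  x3: nu = 0, mu = 0 -> consistent with mu << nu.
  x4: nu = 1/2 > 0 -> no constraint.
  x5: nu = 0, mu = 0 -> consistent with mu << nu.
  x6: nu = 0, mu = 0 -> consistent with mu << nu.
No atom violates the condition. Therefore mu << nu.

yes


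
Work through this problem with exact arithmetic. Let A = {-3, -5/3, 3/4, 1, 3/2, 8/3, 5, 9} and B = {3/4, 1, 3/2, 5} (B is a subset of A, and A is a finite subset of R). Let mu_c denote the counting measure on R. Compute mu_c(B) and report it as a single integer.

Counting measure assigns mu_c(E) = |E| (number of elements) when E is finite.
B has 4 element(s), so mu_c(B) = 4.

4


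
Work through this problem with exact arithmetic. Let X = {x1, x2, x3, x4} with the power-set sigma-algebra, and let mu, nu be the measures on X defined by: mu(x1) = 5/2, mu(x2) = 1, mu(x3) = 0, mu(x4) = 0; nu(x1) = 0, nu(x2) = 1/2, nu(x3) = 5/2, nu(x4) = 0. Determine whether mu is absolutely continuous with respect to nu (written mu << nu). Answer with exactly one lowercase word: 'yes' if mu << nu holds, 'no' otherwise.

mu << nu means: every nu-null measurable set is also mu-null; equivalently, for every atom x, if nu({x}) = 0 then mu({x}) = 0.
Checking each atom:
  x1: nu = 0, mu = 5/2 > 0 -> violates mu << nu.
  x2: nu = 1/2 > 0 -> no constraint.
  x3: nu = 5/2 > 0 -> no constraint.
  x4: nu = 0, mu = 0 -> consistent with mu << nu.
The atom(s) x1 violate the condition (nu = 0 but mu > 0). Therefore mu is NOT absolutely continuous w.r.t. nu.

no


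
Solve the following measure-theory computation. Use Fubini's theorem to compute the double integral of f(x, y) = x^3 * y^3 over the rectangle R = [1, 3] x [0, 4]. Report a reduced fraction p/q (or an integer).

f(x, y) is a tensor product of a function of x and a function of y, and both factors are bounded continuous (hence Lebesgue integrable) on the rectangle, so Fubini's theorem applies:
  integral_R f d(m x m) = (integral_a1^b1 x^3 dx) * (integral_a2^b2 y^3 dy).
Inner integral in x: integral_{1}^{3} x^3 dx = (3^4 - 1^4)/4
  = 20.
Inner integral in y: integral_{0}^{4} y^3 dy = (4^4 - 0^4)/4
  = 64.
Product: (20) * (64) = 1280.

1280


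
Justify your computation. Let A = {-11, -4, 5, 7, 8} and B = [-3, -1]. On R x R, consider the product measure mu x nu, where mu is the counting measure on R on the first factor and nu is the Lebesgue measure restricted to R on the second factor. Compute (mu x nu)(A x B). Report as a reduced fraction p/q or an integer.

For a measurable rectangle A x B, the product measure satisfies
  (mu x nu)(A x B) = mu(A) * nu(B).
  mu(A) = 5.
  nu(B) = 2.
  (mu x nu)(A x B) = 5 * 2 = 10.

10


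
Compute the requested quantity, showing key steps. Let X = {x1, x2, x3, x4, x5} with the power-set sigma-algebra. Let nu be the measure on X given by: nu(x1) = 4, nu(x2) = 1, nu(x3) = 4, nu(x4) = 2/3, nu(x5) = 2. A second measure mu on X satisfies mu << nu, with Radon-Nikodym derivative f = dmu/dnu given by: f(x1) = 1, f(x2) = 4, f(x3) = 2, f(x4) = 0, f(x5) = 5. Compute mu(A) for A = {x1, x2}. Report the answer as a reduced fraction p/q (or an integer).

By the defining property of the Radon-Nikodym derivative, for every measurable set A,
  mu(A) = integral_A f dnu.
Since nu is a discrete measure concentrated on the atoms of X, the integral over A reduces to the sum
  mu(A) = sum_{x in A} f(x) * nu({x}).
Computing each term:
  x1: f(x1) * nu(x1) = 1 * 4 = 4.
  x2: f(x2) * nu(x2) = 4 * 1 = 4.
Summing: mu(A) = 4 + 4 = 8.

8


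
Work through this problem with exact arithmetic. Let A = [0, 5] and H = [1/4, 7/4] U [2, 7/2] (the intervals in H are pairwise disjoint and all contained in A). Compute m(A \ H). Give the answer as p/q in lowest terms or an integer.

The ambient interval has length m(A) = 5 - 0 = 5.
Since the holes are disjoint and sit inside A, by finite additivity
  m(H) = sum_i (b_i - a_i), and m(A \ H) = m(A) - m(H).
Computing the hole measures:
  m(H_1) = 7/4 - 1/4 = 3/2.
  m(H_2) = 7/2 - 2 = 3/2.
Summed: m(H) = 3/2 + 3/2 = 3.
So m(A \ H) = 5 - 3 = 2.

2


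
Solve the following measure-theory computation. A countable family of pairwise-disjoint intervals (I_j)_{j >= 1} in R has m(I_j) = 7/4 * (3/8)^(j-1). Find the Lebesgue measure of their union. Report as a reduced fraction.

By countable additivity of the Lebesgue measure on pairwise disjoint measurable sets,
  m(union_{j >= 1} I_j) = sum_{j >= 1} m(I_j) = sum_{j >= 1} a * r^(j-1),
  with a = 7/4 and r = 3/8.
Since 0 < r = 3/8 < 1, the geometric series converges:
  sum_{j >= 1} a * r^(j-1) = a / (1 - r).
  = 7/4 / (1 - 3/8)
  = 7/4 / (5/8)
  = 14/5.

14/5


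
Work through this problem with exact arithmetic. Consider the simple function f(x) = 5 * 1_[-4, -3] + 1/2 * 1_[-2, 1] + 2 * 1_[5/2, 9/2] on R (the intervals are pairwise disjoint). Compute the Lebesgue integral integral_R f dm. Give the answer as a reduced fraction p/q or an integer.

For a simple function f = sum_i c_i * 1_{A_i} with disjoint A_i,
  integral f dm = sum_i c_i * m(A_i).
Lengths of the A_i:
  m(A_1) = -3 - (-4) = 1.
  m(A_2) = 1 - (-2) = 3.
  m(A_3) = 9/2 - 5/2 = 2.
Contributions c_i * m(A_i):
  (5) * (1) = 5.
  (1/2) * (3) = 3/2.
  (2) * (2) = 4.
Total: 5 + 3/2 + 4 = 21/2.

21/2


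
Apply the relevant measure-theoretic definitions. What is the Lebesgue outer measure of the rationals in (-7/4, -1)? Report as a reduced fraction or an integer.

E = Q cap (-7/4, -1) is a subset of Q, which is countable. Enumerate Q = {q_1, q_2, ...}; for any eps > 0, cover q_k by the open interval (q_k - eps/2^(k+1), q_k + eps/2^(k+1)), of length eps/2^k. The total cover length is sum_{k>=1} eps/2^k = eps. Hence m*(E) <= m*(Q) <= eps for every eps > 0, and since outer measure is non-negative, m*(E) = 0.

0


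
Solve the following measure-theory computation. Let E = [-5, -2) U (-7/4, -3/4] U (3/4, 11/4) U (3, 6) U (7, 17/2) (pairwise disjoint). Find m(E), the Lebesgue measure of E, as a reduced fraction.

For pairwise disjoint intervals, m(union_i I_i) = sum_i m(I_i),
and m is invariant under swapping open/closed endpoints (single points have measure 0).
So m(E) = sum_i (b_i - a_i).
  I_1 has length -2 - (-5) = 3.
  I_2 has length -3/4 - (-7/4) = 1.
  I_3 has length 11/4 - 3/4 = 2.
  I_4 has length 6 - 3 = 3.
  I_5 has length 17/2 - 7 = 3/2.
Summing:
  m(E) = 3 + 1 + 2 + 3 + 3/2 = 21/2.

21/2


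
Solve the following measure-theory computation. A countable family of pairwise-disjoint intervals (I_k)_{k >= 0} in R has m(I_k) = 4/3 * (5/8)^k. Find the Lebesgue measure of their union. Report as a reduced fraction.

By countable additivity of the Lebesgue measure on pairwise disjoint measurable sets,
  m(union_{k >= 0} I_k) = sum_{k >= 0} m(I_k) = sum_{k >= 0} a * r^k,
  with a = 4/3 and r = 5/8.
Since 0 < r = 5/8 < 1, the geometric series converges:
  sum_{k >= 0} a * r^k = a / (1 - r).
  = 4/3 / (1 - 5/8)
  = 4/3 / (3/8)
  = 32/9.

32/9


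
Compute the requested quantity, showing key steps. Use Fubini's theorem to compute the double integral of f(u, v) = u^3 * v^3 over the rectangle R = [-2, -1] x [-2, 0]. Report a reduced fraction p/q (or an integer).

f(u, v) is a tensor product of a function of u and a function of v, and both factors are bounded continuous (hence Lebesgue integrable) on the rectangle, so Fubini's theorem applies:
  integral_R f d(m x m) = (integral_a1^b1 u^3 du) * (integral_a2^b2 v^3 dv).
Inner integral in u: integral_{-2}^{-1} u^3 du = ((-1)^4 - (-2)^4)/4
  = -15/4.
Inner integral in v: integral_{-2}^{0} v^3 dv = (0^4 - (-2)^4)/4
  = -4.
Product: (-15/4) * (-4) = 15.

15


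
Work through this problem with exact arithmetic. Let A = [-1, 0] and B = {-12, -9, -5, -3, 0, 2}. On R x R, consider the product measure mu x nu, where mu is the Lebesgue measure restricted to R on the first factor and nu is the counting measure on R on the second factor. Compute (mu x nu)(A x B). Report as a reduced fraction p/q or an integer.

For a measurable rectangle A x B, the product measure satisfies
  (mu x nu)(A x B) = mu(A) * nu(B).
  mu(A) = 1.
  nu(B) = 6.
  (mu x nu)(A x B) = 1 * 6 = 6.

6


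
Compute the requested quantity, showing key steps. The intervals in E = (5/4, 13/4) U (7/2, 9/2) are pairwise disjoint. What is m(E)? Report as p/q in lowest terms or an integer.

For pairwise disjoint intervals, m(union_i I_i) = sum_i m(I_i),
and m is invariant under swapping open/closed endpoints (single points have measure 0).
So m(E) = sum_i (b_i - a_i).
  I_1 has length 13/4 - 5/4 = 2.
  I_2 has length 9/2 - 7/2 = 1.
Summing:
  m(E) = 2 + 1 = 3.

3


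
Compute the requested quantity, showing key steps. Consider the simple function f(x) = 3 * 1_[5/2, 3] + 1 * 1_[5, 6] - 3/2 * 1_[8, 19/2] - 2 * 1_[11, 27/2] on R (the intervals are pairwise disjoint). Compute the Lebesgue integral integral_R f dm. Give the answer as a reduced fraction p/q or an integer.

For a simple function f = sum_i c_i * 1_{A_i} with disjoint A_i,
  integral f dm = sum_i c_i * m(A_i).
Lengths of the A_i:
  m(A_1) = 3 - 5/2 = 1/2.
  m(A_2) = 6 - 5 = 1.
  m(A_3) = 19/2 - 8 = 3/2.
  m(A_4) = 27/2 - 11 = 5/2.
Contributions c_i * m(A_i):
  (3) * (1/2) = 3/2.
  (1) * (1) = 1.
  (-3/2) * (3/2) = -9/4.
  (-2) * (5/2) = -5.
Total: 3/2 + 1 - 9/4 - 5 = -19/4.

-19/4


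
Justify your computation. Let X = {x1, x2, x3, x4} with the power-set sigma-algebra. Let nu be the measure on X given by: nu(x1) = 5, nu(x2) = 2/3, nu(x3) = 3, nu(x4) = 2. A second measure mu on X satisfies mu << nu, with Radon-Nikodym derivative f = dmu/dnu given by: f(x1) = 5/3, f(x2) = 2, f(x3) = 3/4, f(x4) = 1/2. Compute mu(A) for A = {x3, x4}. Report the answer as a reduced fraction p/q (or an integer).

By the defining property of the Radon-Nikodym derivative, for every measurable set A,
  mu(A) = integral_A f dnu.
Since nu is a discrete measure concentrated on the atoms of X, the integral over A reduces to the sum
  mu(A) = sum_{x in A} f(x) * nu({x}).
Computing each term:
  x3: f(x3) * nu(x3) = 3/4 * 3 = 9/4.
  x4: f(x4) * nu(x4) = 1/2 * 2 = 1.
Summing: mu(A) = 9/4 + 1 = 13/4.

13/4


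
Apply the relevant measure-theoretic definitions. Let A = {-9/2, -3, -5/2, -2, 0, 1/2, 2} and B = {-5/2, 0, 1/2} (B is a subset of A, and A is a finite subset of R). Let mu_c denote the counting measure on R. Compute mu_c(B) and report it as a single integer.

Counting measure assigns mu_c(E) = |E| (number of elements) when E is finite.
B has 3 element(s), so mu_c(B) = 3.

3


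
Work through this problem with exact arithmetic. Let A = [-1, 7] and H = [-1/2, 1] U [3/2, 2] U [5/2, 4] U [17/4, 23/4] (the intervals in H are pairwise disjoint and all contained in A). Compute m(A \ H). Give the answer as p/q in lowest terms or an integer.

The ambient interval has length m(A) = 7 - (-1) = 8.
Since the holes are disjoint and sit inside A, by finite additivity
  m(H) = sum_i (b_i - a_i), and m(A \ H) = m(A) - m(H).
Computing the hole measures:
  m(H_1) = 1 - (-1/2) = 3/2.
  m(H_2) = 2 - 3/2 = 1/2.
  m(H_3) = 4 - 5/2 = 3/2.
  m(H_4) = 23/4 - 17/4 = 3/2.
Summed: m(H) = 3/2 + 1/2 + 3/2 + 3/2 = 5.
So m(A \ H) = 8 - 5 = 3.

3


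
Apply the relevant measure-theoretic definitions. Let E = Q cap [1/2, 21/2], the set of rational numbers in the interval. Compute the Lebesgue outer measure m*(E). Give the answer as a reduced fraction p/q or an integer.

E = Q cap [1/2, 21/2] is a subset of Q, which is countable. Enumerate Q = {q_1, q_2, ...}; for any eps > 0, cover q_k by the open interval (q_k - eps/2^(k+1), q_k + eps/2^(k+1)), of length eps/2^k. The total cover length is sum_{k>=1} eps/2^k = eps. Hence m*(E) <= m*(Q) <= eps for every eps > 0, and since outer measure is non-negative, m*(E) = 0.

0


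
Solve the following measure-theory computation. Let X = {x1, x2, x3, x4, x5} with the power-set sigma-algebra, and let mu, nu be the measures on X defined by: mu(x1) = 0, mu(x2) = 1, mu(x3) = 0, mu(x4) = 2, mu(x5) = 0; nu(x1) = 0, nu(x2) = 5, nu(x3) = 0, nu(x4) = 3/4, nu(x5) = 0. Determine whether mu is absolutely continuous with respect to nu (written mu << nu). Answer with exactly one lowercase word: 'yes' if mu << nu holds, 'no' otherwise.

mu << nu means: every nu-null measurable set is also mu-null; equivalently, for every atom x, if nu({x}) = 0 then mu({x}) = 0.
Checking each atom:
  x1: nu = 0, mu = 0 -> consistent with mu << nu.
  x2: nu = 5 > 0 -> no constraint.
  x3: nu = 0, mu = 0 -> consistent with mu << nu.
  x4: nu = 3/4 > 0 -> no constraint.
  x5: nu = 0, mu = 0 -> consistent with mu << nu.
No atom violates the condition. Therefore mu << nu.

yes


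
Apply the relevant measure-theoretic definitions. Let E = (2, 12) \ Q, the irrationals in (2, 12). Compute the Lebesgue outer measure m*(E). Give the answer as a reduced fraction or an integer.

The interval I = (2, 12) has m(I) = 12 - 2 = 10 (endpoints are measure-zero, so open/closed/half-open agree). Write I = (I cap Q) u (I \ Q). The rationals in I are countable, so m*(I cap Q) = 0 (cover each rational by intervals whose total length is arbitrarily small). By countable subadditivity m*(I) <= m*(I cap Q) + m*(I \ Q), hence m*(I \ Q) >= m(I) = 10. The reverse inequality m*(I \ Q) <= m*(I) = 10 is trivial since (I \ Q) is a subset of I. Therefore m*(I \ Q) = 10.

10
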